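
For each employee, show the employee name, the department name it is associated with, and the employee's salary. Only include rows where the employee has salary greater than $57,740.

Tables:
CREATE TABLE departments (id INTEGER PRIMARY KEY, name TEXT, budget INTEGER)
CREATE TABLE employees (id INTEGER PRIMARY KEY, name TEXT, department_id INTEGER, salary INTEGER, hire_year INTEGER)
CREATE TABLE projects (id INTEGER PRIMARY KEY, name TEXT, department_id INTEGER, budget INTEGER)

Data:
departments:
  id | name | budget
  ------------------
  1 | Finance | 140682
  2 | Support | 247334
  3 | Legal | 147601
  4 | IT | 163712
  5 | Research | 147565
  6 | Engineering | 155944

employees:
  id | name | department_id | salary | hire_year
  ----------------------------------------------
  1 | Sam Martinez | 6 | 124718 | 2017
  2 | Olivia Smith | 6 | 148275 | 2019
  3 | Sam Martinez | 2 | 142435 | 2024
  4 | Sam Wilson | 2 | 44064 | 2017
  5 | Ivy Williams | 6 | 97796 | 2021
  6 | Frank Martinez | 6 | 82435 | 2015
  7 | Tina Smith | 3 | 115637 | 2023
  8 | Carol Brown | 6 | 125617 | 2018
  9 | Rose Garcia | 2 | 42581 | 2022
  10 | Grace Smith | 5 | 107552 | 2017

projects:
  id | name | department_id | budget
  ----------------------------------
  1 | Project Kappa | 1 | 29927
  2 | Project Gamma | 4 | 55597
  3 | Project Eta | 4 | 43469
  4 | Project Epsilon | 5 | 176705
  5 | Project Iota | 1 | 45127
SELECT c.name, p.name AS department, c.salary FROM employees c JOIN departments p ON c.department_id = p.id WHERE c.salary > 57740

Execution result:
name | department | salary
Sam Martinez | Engineering | 124718
Olivia Smith | Engineering | 148275
Sam Martinez | Support | 142435
Ivy Williams | Engineering | 97796
Frank Martinez | Engineering | 82435
Tina Smith | Legal | 115637
Carol Brown | Engineering | 125617
Grace Smith | Research | 107552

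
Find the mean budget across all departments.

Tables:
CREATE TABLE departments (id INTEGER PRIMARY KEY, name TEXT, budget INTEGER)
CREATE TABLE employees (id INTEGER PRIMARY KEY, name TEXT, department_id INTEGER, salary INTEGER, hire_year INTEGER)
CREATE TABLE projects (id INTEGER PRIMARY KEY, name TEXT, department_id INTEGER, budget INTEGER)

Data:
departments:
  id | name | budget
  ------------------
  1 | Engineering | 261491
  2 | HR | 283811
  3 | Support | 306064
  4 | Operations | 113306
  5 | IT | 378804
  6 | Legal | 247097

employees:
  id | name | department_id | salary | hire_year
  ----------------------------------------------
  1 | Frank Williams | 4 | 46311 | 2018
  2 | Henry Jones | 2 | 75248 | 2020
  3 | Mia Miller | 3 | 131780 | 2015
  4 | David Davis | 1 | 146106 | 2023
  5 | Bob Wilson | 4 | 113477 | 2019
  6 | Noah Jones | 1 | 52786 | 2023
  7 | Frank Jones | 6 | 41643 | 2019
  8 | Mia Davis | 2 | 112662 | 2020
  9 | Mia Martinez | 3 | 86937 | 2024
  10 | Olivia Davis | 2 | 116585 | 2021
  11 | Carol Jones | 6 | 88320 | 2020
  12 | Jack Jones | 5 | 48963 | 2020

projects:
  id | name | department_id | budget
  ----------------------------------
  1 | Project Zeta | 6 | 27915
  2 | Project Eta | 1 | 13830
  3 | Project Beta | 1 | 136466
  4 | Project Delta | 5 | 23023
SELECT AVG(budget) FROM departments

Execution result:
265095.50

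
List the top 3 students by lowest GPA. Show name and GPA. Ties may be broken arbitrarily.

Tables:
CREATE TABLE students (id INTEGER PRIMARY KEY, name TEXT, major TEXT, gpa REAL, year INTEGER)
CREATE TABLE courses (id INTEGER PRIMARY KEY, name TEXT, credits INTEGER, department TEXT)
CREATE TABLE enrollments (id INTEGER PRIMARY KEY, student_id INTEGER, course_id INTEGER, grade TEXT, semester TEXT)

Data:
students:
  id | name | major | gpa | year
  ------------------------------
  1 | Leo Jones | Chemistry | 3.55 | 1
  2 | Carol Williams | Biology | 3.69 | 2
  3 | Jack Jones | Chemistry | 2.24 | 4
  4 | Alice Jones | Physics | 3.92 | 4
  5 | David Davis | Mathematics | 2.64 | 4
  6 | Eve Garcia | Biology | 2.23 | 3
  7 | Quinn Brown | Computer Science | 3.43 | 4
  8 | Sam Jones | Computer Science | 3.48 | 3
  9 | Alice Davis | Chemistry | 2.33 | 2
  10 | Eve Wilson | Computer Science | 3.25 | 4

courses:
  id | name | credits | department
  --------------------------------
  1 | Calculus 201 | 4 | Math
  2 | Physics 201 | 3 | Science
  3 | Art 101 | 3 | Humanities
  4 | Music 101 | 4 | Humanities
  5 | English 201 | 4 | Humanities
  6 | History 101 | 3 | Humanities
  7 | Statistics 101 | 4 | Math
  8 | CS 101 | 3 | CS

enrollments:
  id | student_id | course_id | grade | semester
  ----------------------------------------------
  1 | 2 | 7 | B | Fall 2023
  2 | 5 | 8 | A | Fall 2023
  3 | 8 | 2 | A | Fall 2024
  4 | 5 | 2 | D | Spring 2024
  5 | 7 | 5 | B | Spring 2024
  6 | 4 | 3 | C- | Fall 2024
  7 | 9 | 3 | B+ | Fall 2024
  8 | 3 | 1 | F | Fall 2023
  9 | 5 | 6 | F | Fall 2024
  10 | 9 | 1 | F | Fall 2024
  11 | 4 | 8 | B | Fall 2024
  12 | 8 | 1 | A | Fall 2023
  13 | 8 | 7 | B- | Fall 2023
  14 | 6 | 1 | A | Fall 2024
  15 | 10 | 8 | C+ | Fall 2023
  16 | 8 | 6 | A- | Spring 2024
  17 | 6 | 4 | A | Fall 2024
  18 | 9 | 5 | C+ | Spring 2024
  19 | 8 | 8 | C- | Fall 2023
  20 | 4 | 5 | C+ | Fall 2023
SELECT name, gpa FROM students ORDER BY gpa ASC LIMIT 3

Execution result:
name | gpa
Eve Garcia | 2.23
Jack Jones | 2.24
Alice Davis | 2.33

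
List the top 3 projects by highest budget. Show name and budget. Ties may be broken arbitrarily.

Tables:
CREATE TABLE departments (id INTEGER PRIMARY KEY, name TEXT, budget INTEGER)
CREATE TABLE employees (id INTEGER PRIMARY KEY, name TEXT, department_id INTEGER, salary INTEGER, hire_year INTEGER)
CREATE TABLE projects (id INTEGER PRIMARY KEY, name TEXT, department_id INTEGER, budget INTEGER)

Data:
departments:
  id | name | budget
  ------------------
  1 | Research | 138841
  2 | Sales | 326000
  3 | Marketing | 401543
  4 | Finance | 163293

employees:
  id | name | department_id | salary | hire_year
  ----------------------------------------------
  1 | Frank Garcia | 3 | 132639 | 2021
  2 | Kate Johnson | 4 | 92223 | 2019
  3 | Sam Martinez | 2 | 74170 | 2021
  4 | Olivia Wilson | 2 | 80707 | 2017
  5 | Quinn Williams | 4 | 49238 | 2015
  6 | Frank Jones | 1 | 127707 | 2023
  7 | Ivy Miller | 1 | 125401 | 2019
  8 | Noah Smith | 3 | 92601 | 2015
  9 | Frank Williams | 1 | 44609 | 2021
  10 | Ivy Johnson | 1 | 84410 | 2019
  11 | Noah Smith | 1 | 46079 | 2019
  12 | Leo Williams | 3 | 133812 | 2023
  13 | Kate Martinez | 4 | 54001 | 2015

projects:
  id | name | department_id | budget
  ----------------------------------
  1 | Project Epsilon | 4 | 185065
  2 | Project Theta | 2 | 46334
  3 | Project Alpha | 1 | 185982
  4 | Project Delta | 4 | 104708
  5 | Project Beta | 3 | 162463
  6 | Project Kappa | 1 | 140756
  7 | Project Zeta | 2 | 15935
SELECT name, budget FROM projects ORDER BY budget DESC LIMIT 3

Execution result:
name | budget
Project Alpha | 185982
Project Epsilon | 185065
Project Beta | 162463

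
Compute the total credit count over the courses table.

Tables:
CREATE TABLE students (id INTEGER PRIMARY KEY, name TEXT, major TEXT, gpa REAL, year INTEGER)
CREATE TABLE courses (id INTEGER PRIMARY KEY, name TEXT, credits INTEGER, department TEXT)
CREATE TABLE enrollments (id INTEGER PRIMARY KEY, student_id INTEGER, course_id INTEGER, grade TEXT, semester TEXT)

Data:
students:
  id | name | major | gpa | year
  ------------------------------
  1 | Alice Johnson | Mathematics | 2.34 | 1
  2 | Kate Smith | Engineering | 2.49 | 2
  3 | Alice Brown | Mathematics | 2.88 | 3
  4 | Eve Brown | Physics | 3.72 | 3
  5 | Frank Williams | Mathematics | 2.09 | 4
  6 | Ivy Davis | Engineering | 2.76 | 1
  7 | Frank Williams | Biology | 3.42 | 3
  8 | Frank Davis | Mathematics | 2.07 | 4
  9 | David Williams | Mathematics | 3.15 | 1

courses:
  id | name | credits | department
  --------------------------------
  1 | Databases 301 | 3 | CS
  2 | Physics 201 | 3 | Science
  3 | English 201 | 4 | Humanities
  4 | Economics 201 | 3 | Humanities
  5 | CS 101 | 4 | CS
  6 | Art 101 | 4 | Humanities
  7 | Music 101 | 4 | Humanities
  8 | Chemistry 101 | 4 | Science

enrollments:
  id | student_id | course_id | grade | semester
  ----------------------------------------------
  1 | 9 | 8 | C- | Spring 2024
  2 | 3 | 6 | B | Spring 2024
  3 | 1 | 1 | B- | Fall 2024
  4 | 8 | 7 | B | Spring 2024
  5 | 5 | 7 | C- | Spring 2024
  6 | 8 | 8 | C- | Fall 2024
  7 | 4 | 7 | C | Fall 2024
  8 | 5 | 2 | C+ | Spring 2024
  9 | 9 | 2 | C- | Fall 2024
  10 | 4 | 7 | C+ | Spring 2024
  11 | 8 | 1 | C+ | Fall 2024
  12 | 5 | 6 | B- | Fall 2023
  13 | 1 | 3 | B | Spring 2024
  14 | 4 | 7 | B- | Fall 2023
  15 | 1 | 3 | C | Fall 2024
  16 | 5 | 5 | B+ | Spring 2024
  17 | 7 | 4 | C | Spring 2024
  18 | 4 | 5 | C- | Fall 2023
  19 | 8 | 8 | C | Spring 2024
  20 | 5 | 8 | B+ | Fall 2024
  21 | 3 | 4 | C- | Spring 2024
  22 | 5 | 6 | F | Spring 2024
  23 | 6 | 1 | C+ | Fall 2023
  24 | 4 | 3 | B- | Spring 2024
SELECT SUM(credits) FROM courses

Execution result:
29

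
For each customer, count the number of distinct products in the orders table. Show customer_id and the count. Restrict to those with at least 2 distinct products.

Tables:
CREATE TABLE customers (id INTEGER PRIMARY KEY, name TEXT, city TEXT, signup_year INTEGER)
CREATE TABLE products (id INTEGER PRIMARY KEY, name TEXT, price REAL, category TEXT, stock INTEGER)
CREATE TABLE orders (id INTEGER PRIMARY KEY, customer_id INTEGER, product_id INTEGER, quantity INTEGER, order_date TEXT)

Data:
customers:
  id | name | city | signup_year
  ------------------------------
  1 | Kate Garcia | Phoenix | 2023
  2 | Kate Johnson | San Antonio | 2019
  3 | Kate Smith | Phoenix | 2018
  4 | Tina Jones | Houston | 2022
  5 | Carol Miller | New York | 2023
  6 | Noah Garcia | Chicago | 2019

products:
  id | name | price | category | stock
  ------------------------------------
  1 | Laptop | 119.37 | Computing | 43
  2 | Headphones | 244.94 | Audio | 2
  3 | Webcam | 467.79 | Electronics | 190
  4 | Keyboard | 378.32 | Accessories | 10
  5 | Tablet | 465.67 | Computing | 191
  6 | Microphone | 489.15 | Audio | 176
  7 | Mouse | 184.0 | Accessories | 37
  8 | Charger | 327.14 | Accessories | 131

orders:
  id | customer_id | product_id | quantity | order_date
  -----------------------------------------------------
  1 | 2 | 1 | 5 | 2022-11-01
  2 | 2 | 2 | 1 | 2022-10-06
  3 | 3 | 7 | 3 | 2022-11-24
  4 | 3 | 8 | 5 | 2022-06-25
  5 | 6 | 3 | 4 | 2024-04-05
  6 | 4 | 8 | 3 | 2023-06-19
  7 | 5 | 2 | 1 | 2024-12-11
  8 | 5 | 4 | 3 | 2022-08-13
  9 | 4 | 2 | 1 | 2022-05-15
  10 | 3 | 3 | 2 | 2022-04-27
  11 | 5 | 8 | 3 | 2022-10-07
SELECT customer_id, COUNT(DISTINCT product_id) AS distinct_product_count FROM orders GROUP BY customer_id HAVING COUNT(DISTINCT product_id) >= 2

Execution result:
customer_id | distinct_product_count
2 | 2
3 | 3
4 | 2
5 | 3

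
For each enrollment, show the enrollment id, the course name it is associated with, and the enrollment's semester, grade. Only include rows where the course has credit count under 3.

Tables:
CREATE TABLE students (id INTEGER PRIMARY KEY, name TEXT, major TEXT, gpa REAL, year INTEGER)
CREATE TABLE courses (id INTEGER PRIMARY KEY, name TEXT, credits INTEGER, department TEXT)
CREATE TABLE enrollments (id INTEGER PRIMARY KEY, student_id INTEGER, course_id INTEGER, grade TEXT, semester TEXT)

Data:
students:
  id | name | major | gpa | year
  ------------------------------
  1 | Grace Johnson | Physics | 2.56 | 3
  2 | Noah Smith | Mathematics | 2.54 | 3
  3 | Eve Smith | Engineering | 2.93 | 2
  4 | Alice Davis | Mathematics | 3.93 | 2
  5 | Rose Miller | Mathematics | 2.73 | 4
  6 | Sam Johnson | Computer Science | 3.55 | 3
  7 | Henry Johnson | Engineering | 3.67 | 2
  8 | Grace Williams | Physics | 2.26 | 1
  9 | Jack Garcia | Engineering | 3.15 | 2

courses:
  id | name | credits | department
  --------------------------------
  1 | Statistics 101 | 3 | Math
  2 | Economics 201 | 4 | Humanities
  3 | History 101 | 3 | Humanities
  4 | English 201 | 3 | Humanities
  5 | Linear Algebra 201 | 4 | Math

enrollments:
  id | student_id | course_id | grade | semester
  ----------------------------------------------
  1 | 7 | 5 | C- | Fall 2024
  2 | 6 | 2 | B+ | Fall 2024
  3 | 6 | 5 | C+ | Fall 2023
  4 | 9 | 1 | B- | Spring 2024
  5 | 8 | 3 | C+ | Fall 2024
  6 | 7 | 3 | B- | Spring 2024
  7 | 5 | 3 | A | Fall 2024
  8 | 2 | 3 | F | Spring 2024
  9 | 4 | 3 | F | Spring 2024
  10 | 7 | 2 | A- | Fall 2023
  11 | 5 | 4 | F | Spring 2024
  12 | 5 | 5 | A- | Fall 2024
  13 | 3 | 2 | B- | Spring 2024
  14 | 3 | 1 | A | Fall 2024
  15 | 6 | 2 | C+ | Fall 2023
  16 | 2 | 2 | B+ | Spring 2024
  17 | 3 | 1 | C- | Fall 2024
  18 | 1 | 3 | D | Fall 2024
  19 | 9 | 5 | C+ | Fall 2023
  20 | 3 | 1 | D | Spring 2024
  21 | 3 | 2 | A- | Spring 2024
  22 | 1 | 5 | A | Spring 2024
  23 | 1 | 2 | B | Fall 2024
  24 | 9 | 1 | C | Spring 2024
SELECT c.id, p.name AS course, c.semester, c.grade FROM enrollments c JOIN courses p ON c.course_id = p.id WHERE p.credits < 3

Execution result:
(no rows)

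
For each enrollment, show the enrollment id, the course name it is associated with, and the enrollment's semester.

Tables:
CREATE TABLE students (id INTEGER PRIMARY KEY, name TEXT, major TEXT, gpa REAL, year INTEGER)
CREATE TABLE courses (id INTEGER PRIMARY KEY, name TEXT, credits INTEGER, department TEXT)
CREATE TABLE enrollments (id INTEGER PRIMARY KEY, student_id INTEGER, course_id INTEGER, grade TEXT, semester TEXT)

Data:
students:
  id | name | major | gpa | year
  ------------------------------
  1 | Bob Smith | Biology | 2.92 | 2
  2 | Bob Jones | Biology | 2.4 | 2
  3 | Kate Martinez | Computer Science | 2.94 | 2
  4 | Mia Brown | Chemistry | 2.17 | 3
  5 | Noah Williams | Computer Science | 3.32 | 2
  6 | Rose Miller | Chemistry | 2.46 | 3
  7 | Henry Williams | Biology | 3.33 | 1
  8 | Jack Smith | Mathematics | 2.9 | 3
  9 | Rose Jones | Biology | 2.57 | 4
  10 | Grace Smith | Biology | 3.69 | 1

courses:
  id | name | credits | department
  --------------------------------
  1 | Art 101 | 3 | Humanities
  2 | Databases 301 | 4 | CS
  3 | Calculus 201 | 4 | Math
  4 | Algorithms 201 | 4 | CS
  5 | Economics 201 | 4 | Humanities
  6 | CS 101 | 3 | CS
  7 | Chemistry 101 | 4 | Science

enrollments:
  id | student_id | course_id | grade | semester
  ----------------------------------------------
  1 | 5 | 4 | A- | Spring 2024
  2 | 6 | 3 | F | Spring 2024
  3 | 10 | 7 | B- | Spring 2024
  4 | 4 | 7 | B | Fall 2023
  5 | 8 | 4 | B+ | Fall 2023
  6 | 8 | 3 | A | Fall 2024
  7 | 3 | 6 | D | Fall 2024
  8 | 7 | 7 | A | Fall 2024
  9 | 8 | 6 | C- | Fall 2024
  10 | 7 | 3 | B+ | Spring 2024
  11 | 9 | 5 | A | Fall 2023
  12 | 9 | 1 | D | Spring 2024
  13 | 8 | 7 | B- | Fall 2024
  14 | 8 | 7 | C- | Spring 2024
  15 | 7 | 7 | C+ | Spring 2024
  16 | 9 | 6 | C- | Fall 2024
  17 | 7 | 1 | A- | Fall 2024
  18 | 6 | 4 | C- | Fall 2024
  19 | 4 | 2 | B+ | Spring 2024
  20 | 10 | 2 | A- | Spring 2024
SELECT c.id, p.name AS course, c.semester FROM enrollments c JOIN courses p ON c.course_id = p.id

Execution result:
id | course | semester
1 | Algorithms 201 | Spring 2024
2 | Calculus 201 | Spring 2024
3 | Chemistry 101 | Spring 2024
4 | Chemistry 101 | Fall 2023
5 | Algorithms 201 | Fall 2023
6 | Calculus 201 | Fall 2024
7 | CS 101 | Fall 2024
8 | Chemistry 101 | Fall 2024
9 | CS 101 | Fall 2024
10 | Calculus 201 | Spring 2024
11 | Economics 201 | Fall 2023
12 | Art 101 | Spring 2024
13 | Chemistry 101 | Fall 2024
14 | Chemistry 101 | Spring 2024
15 | Chemistry 101 | Spring 2024
16 | CS 101 | Fall 2024
17 | Art 101 | Fall 2024
18 | Algorithms 201 | Fall 2024
19 | Databases 301 | Spring 2024
20 | Databases 301 | Spring 2024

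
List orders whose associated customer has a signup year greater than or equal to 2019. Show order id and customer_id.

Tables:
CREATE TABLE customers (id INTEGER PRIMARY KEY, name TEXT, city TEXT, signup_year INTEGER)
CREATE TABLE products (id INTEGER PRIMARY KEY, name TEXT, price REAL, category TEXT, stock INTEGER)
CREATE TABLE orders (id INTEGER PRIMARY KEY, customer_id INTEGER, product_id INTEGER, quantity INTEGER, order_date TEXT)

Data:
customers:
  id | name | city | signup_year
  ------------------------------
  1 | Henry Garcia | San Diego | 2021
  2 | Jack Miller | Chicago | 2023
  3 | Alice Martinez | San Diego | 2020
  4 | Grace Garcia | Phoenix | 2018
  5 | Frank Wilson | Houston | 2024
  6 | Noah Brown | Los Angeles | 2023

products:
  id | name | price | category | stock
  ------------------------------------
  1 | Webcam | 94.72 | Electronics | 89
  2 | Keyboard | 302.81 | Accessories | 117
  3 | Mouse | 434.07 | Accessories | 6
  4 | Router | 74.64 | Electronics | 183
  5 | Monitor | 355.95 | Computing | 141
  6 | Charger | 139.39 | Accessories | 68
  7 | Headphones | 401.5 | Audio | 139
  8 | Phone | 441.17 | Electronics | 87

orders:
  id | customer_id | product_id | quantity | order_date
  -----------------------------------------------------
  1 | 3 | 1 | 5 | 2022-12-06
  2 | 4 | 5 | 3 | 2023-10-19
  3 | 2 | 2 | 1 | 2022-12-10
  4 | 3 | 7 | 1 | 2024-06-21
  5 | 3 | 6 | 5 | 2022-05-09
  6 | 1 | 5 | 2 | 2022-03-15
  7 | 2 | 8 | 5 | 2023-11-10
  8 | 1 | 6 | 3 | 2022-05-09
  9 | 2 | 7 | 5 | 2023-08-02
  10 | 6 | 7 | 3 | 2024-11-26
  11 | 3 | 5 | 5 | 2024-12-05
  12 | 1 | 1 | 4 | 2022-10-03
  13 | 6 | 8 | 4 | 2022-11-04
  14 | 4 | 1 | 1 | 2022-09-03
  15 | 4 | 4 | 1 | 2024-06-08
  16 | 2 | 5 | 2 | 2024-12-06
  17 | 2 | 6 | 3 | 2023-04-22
SELECT id, customer_id FROM orders WHERE customer_id IN (SELECT id FROM customers WHERE signup_year >= 2019)

Execution result:
id | customer_id
1 | 3
3 | 2
4 | 3
5 | 3
6 | 1
7 | 2
8 | 1
9 | 2
10 | 6
11 | 3
12 | 1
13 | 6
16 | 2
17 | 2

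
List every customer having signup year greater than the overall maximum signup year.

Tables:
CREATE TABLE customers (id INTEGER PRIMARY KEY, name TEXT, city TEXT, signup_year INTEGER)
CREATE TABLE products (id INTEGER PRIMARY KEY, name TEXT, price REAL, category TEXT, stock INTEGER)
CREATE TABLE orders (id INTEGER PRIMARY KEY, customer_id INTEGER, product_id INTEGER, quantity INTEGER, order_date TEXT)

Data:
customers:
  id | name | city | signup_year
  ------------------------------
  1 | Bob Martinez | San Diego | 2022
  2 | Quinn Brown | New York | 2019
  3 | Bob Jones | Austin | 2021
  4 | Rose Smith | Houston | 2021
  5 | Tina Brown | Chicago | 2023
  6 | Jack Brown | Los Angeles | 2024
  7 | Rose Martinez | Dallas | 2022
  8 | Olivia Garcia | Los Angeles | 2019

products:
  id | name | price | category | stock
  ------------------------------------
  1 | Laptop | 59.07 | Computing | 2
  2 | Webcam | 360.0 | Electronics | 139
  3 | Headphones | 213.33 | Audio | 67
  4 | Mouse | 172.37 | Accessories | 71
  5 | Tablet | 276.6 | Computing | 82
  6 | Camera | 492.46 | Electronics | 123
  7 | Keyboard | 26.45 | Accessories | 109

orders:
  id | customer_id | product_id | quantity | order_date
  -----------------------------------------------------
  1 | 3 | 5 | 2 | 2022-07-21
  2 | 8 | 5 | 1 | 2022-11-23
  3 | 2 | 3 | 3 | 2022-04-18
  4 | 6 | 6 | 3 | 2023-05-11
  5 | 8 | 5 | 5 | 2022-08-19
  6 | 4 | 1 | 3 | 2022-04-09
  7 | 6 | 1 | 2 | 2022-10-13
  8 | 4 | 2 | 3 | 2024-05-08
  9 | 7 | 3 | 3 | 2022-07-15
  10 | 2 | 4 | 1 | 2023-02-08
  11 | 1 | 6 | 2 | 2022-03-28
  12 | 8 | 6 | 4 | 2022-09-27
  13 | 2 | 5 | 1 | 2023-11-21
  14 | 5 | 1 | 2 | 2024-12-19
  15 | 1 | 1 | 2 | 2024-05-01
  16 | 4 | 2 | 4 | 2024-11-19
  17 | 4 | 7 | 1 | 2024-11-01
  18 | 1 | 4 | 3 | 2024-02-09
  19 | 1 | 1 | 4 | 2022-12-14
SELECT name, signup_year FROM customers WHERE signup_year > (SELECT MAX(signup_year) FROM customers)

Execution result:
(no rows)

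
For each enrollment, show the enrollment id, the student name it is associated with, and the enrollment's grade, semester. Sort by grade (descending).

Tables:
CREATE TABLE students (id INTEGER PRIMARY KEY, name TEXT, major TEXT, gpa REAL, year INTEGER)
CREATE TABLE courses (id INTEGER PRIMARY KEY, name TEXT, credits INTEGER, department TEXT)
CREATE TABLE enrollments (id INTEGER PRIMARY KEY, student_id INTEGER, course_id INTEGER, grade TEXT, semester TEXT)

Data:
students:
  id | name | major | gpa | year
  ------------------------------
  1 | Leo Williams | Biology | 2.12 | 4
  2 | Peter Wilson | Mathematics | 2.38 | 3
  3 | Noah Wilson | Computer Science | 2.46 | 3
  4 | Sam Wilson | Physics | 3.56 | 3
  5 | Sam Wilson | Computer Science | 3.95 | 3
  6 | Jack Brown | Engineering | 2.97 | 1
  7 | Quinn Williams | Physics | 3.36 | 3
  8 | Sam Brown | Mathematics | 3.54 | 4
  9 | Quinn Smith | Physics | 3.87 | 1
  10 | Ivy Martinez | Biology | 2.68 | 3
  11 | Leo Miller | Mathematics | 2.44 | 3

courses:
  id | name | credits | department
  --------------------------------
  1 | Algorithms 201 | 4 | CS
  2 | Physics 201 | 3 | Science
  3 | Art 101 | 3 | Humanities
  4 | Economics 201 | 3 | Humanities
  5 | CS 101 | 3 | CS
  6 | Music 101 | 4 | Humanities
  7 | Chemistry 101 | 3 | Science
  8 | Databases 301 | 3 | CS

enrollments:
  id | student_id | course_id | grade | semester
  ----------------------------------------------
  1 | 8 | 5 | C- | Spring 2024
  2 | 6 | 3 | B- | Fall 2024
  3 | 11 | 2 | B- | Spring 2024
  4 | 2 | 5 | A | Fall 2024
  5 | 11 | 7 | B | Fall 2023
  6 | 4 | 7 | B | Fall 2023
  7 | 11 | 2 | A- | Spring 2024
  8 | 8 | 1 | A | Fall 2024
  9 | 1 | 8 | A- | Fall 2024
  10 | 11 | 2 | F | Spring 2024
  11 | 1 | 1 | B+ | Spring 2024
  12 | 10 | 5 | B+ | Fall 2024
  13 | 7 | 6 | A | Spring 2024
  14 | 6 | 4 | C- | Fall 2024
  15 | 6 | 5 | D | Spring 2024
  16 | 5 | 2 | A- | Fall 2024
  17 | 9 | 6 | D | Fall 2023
SELECT c.id, p.name AS student, c.grade, c.semester FROM enrollments c JOIN students p ON c.student_id = p.id ORDER BY c.grade DESC

Execution result:
id | student | grade | semester
10 | Leo Miller | F | Spring 2024
15 | Jack Brown | D | Spring 2024
17 | Quinn Smith | D | Fall 2023
1 | Sam Brown | C- | Spring 2024
14 | Jack Brown | C- | Fall 2024
2 | Jack Brown | B- | Fall 2024
3 | Leo Miller | B- | Spring 2024
11 | Leo Williams | B+ | Spring 2024
12 | Ivy Martinez | B+ | Fall 2024
5 | Leo Miller | B | Fall 2023
6 | Sam Wilson | B | Fall 2023
7 | Leo Miller | A- | Spring 2024
9 | Leo Williams | A- | Fall 2024
16 | Sam Wilson | A- | Fall 2024
4 | Peter Wilson | A | Fall 2024
8 | Sam Brown | A | Fall 2024
13 | Quinn Williams | A | Spring 2024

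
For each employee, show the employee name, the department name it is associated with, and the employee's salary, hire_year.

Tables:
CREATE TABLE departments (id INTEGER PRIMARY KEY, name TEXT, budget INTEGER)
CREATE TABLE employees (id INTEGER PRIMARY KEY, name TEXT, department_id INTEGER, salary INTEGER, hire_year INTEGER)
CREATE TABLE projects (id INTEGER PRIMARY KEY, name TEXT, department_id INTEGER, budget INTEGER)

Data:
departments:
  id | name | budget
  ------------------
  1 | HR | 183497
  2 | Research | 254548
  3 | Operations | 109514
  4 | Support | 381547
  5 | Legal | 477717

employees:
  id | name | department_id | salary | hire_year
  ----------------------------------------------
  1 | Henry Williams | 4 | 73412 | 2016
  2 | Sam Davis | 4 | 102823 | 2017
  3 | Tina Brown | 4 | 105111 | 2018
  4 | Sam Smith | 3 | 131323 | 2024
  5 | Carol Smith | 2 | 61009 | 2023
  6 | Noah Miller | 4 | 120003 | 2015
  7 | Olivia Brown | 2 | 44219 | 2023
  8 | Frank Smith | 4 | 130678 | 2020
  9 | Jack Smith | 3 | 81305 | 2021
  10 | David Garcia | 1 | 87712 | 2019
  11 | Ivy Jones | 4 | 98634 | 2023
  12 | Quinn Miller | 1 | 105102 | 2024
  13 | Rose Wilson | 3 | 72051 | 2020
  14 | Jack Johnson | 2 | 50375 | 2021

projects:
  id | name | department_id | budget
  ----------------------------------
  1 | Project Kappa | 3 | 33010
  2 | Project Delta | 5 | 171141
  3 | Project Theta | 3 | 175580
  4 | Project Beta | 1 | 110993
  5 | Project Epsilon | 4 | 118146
SELECT c.name, p.name AS department, c.salary, c.hire_year FROM employees c JOIN departments p ON c.department_id = p.id

Execution result:
name | department | salary | hire_year
Henry Williams | Support | 73412 | 2016
Sam Davis | Support | 102823 | 2017
Tina Brown | Support | 105111 | 2018
Sam Smith | Operations | 131323 | 2024
Carol Smith | Research | 61009 | 2023
Noah Miller | Support | 120003 | 2015
Olivia Brown | Research | 44219 | 2023
Frank Smith | Support | 130678 | 2020
Jack Smith | Operations | 81305 | 2021
David Garcia | HR | 87712 | 2019
Ivy Jones | Support | 98634 | 2023
Quinn Miller | HR | 105102 | 2024
Rose Wilson | Operations | 72051 | 2020
Jack Johnson | Research | 50375 | 2021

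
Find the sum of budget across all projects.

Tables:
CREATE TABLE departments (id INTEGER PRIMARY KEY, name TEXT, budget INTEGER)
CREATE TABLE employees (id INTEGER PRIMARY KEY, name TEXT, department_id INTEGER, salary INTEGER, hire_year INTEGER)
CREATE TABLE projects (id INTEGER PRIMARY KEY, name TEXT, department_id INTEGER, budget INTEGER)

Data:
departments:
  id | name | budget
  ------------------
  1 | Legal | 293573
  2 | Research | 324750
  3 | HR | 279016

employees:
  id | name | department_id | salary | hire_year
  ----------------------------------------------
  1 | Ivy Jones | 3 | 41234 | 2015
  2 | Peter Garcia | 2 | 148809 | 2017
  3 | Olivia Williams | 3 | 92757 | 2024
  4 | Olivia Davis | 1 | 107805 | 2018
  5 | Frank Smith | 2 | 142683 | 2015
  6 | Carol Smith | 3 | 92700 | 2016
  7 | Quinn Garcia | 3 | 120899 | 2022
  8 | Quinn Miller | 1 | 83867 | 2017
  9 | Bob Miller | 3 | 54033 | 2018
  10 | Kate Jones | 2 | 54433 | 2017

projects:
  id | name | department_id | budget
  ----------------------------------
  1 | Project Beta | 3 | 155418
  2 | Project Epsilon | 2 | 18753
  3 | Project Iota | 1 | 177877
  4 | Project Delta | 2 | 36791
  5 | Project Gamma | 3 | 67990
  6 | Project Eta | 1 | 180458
SELECT SUM(budget) FROM projects

Execution result:
637287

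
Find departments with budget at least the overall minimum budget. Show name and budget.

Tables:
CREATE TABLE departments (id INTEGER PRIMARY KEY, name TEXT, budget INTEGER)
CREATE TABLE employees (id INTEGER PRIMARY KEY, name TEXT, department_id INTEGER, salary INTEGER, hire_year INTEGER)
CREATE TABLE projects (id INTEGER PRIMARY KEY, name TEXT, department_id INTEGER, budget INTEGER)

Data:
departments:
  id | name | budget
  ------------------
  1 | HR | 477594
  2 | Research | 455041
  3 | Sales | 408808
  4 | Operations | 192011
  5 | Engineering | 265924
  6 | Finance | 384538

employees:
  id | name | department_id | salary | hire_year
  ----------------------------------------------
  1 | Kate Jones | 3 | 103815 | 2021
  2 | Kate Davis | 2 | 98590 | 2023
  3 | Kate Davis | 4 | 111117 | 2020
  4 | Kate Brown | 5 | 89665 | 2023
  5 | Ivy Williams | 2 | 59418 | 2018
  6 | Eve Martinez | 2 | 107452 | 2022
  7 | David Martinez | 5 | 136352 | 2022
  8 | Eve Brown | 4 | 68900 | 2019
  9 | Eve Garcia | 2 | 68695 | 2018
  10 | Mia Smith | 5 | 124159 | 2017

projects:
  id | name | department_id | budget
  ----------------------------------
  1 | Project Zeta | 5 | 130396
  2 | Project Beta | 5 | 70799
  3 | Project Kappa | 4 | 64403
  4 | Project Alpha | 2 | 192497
SELECT name, budget FROM departments WHERE budget >= (SELECT MIN(budget) FROM departments)

Execution result:
name | budget
HR | 477594
Research | 455041
Sales | 408808
Operations | 192011
Engineering | 265924
Finance | 384538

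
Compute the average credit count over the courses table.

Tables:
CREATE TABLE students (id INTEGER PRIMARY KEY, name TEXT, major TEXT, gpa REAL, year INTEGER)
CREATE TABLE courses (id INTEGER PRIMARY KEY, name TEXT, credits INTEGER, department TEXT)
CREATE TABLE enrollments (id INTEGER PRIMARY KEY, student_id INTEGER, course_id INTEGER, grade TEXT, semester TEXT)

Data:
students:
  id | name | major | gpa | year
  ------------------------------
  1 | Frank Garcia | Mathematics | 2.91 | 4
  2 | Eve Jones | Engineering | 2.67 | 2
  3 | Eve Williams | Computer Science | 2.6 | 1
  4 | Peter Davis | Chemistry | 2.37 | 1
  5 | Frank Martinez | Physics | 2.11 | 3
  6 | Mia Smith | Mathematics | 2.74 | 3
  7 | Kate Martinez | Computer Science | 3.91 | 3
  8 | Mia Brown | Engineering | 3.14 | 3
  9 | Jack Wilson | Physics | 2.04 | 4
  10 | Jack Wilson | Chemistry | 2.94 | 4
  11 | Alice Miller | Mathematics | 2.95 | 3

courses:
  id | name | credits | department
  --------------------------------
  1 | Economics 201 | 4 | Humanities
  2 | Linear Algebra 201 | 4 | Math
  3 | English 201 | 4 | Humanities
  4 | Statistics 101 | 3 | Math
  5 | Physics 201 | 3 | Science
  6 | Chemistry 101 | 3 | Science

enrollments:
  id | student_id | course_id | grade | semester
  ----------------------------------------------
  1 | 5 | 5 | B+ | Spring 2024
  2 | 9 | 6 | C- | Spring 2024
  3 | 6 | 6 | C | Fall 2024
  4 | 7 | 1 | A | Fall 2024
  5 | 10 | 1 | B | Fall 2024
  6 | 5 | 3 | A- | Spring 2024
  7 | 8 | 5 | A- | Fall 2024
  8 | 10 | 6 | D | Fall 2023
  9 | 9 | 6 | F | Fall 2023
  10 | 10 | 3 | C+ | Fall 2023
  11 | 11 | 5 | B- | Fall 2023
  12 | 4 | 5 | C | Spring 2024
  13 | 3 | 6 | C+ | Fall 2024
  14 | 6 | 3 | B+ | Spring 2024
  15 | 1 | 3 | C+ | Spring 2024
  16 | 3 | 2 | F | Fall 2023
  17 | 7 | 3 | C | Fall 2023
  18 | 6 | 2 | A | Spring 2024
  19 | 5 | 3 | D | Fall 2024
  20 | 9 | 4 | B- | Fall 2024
SELECT AVG(credits) FROM courses

Execution result:
3.50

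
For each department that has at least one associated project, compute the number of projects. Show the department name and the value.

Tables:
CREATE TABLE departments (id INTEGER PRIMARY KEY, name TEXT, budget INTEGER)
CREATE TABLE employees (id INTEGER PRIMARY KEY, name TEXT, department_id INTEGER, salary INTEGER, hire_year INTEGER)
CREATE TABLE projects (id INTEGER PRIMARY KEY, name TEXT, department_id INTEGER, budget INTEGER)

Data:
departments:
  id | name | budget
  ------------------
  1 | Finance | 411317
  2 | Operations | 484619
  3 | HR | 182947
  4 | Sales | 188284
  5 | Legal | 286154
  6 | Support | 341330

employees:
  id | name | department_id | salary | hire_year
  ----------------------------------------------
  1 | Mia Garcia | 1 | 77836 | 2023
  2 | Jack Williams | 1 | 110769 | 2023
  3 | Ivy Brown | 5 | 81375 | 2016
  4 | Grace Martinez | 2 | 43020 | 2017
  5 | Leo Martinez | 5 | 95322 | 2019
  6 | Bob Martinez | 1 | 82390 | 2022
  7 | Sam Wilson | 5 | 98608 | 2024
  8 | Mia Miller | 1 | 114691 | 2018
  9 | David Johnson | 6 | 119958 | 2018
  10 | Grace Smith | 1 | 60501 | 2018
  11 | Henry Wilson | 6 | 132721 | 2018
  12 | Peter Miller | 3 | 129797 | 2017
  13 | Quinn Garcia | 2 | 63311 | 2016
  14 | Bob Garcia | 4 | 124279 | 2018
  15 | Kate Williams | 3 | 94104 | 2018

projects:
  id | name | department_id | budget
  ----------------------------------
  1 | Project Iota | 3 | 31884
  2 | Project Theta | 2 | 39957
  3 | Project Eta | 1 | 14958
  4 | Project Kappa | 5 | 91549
SELECT p.name, COUNT(*) AS n FROM projects c JOIN departments p ON c.department_id = p.id GROUP BY p.id, p.name

Execution result:
name | n
Finance | 1
Operations | 1
HR | 1
Legal | 1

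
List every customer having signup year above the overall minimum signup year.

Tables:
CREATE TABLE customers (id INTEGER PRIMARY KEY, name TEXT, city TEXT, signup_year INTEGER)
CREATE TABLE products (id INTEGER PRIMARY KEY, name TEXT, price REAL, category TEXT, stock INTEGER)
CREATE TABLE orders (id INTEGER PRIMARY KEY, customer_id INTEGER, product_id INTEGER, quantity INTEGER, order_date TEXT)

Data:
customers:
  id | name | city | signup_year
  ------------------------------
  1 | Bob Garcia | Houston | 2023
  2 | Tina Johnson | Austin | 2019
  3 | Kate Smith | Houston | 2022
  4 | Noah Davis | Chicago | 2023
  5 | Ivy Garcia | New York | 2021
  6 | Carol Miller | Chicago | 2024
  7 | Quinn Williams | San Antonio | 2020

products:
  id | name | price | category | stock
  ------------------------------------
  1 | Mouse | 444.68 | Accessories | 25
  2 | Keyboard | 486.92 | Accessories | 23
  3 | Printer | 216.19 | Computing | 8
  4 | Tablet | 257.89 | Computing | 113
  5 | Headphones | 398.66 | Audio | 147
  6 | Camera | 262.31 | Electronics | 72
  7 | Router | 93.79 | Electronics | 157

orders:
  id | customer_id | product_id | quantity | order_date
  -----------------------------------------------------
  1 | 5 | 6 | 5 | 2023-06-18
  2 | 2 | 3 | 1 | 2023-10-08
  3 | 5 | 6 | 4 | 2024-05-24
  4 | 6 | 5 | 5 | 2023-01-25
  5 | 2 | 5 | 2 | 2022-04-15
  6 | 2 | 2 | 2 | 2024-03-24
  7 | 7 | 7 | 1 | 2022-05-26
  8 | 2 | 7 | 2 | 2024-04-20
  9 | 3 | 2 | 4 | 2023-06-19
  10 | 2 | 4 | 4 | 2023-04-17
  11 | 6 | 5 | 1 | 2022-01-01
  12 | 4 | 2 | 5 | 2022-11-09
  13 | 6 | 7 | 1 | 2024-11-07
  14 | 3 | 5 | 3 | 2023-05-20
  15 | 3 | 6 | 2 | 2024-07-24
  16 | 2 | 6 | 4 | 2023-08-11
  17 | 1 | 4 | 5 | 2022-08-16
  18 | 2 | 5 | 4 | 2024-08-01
SELECT name, signup_year FROM customers WHERE signup_year > (SELECT MIN(signup_year) FROM customers)

Execution result:
name | signup_year
Bob Garcia | 2023
Kate Smith | 2022
Noah Davis | 2023
Ivy Garcia | 2021
Carol Miller | 2024
Quinn Williams | 2020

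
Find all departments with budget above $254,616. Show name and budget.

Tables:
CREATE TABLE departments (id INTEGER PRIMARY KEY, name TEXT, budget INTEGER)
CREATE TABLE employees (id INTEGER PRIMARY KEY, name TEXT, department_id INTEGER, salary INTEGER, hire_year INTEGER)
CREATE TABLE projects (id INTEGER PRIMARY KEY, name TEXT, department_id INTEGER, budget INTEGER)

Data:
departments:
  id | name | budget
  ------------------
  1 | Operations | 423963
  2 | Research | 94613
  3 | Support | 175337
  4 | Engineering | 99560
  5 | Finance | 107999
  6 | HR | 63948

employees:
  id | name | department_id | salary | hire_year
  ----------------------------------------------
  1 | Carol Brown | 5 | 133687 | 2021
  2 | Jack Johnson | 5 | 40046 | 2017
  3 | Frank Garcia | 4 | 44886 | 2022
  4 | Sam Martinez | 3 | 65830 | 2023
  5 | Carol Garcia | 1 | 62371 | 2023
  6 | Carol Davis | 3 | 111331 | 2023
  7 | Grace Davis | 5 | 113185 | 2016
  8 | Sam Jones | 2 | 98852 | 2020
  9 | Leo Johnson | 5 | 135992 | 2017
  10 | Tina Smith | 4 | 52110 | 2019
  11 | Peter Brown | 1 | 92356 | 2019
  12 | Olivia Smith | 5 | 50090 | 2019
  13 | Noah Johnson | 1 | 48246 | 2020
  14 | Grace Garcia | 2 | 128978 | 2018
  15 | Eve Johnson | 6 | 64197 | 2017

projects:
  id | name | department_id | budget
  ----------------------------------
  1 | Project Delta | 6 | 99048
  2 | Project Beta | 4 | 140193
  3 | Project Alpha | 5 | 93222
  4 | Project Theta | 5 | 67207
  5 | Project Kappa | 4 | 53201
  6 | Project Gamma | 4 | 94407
SELECT name, budget FROM departments WHERE budget > 254616

Execution result:
name | budget
Operations | 423963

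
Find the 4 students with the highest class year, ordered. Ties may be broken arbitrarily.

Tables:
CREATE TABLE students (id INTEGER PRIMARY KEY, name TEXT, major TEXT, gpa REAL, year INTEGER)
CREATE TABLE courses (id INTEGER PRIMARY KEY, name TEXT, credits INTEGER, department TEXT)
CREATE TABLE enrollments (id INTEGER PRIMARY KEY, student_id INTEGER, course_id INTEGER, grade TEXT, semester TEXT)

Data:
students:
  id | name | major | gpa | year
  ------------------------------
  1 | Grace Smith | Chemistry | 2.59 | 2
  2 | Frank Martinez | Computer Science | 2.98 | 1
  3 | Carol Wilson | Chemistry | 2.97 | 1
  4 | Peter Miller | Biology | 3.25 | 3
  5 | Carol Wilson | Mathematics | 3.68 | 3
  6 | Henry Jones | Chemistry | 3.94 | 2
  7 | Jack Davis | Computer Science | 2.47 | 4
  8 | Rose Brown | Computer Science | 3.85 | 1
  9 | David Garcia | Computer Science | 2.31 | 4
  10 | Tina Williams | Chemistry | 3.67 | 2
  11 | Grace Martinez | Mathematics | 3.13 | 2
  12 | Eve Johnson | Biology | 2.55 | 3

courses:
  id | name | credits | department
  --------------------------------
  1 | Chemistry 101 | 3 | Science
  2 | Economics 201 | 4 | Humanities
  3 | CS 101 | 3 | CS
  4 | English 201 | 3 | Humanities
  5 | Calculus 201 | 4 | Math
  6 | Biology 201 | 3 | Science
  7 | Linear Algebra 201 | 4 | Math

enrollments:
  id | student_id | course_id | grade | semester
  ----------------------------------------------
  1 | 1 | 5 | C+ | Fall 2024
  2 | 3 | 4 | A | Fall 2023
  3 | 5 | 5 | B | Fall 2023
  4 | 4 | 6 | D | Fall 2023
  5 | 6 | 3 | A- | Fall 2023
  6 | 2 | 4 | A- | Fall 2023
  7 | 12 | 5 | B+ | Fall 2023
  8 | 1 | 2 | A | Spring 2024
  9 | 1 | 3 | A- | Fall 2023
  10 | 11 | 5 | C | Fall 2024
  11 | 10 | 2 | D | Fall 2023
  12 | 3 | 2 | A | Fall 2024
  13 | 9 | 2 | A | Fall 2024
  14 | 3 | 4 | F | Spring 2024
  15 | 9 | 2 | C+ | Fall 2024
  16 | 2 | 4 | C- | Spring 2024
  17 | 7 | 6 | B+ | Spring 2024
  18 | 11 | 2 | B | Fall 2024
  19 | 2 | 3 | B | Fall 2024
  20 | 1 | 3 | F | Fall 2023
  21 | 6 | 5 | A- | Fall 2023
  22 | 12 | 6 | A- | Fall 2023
SELECT name, year FROM students ORDER BY year DESC LIMIT 4

Execution result:
name | year
Jack Davis | 4
David Garcia | 4
Peter Miller | 3
Carol Wilson | 3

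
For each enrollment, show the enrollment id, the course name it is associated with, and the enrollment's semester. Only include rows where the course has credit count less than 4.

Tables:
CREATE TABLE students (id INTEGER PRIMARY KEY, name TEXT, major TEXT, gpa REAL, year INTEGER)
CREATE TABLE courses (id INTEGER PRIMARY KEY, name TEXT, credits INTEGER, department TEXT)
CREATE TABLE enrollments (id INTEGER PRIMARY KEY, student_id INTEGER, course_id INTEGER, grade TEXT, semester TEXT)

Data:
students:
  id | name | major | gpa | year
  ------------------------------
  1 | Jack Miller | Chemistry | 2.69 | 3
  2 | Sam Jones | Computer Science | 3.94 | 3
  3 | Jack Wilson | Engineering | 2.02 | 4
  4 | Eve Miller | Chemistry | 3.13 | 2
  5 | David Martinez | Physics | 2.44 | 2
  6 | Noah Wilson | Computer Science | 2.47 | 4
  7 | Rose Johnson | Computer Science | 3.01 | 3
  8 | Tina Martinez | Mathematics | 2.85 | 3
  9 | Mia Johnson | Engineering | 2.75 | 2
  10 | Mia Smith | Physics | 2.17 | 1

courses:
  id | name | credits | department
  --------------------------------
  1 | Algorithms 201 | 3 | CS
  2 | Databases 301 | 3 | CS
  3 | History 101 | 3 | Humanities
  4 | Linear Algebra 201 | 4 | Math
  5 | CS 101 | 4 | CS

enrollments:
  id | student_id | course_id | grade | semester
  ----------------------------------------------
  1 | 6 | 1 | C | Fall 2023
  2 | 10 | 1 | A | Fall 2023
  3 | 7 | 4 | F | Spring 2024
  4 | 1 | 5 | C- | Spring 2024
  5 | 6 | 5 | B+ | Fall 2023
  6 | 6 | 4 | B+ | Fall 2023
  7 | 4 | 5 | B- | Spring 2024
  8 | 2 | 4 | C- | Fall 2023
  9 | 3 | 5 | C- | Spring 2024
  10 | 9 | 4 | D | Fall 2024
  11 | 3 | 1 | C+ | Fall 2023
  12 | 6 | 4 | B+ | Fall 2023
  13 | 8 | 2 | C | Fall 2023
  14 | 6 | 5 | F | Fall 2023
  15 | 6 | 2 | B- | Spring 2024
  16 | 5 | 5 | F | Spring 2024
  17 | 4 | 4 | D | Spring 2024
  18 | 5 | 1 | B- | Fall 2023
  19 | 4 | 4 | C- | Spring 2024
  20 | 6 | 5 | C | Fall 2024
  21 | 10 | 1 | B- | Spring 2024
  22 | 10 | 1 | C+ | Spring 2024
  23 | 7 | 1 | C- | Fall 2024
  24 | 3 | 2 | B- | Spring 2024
SELECT c.id, p.name AS course, c.semester FROM enrollments c JOIN courses p ON c.course_id = p.id WHERE p.credits < 4

Execution result:
id | course | semester
1 | Algorithms 201 | Fall 2023
2 | Algorithms 201 | Fall 2023
11 | Algorithms 201 | Fall 2023
13 | Databases 301 | Fall 2023
15 | Databases 301 | Spring 2024
18 | Algorithms 201 | Fall 2023
21 | Algorithms 201 | Spring 2024
22 | Algorithms 201 | Spring 2024
23 | Algorithms 201 | Fall 2024
24 | Databases 301 | Spring 2024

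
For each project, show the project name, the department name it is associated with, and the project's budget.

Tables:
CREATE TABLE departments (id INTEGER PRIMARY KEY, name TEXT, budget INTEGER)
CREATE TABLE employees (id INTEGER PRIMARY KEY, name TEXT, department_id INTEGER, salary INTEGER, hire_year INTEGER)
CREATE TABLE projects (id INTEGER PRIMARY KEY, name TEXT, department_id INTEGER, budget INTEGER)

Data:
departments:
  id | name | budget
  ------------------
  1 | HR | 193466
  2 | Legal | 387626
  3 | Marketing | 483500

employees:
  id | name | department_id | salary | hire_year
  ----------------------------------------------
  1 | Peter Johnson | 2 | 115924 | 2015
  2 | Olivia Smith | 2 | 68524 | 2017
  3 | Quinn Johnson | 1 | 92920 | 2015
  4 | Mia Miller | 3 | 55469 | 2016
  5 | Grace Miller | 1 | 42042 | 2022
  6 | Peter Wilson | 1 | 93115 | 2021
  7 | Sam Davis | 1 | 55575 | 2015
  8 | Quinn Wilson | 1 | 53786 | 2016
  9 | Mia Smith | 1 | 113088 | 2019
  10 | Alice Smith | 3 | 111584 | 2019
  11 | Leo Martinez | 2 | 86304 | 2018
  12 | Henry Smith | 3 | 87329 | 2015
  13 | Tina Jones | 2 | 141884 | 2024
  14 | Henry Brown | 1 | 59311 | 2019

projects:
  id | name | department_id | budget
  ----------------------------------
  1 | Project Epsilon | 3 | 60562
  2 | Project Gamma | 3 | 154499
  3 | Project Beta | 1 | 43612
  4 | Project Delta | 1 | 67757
SELECT c.name, p.name AS department, c.budget FROM projects c JOIN departments p ON c.department_id = p.id

Execution result:
name | department | budget
Project Epsilon | Marketing | 60562
Project Gamma | Marketing | 154499
Project Beta | HR | 43612
Project Delta | HR | 67757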